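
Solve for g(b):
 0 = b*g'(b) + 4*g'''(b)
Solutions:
 g(b) = C1 + Integral(C2*airyai(-2^(1/3)*b/2) + C3*airybi(-2^(1/3)*b/2), b)


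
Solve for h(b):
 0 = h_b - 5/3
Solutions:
 h(b) = C1 + 5*b/3


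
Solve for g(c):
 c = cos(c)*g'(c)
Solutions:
 g(c) = C1 + Integral(c/cos(c), c)


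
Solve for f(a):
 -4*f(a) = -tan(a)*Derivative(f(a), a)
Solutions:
 f(a) = C1*sin(a)^4


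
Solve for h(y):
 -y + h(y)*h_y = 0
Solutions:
 h(y) = -sqrt(C1 + y^2)
 h(y) = sqrt(C1 + y^2)


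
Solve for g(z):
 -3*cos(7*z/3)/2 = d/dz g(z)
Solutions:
 g(z) = C1 - 9*sin(7*z/3)/14


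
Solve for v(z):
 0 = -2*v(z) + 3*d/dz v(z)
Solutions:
 v(z) = C1*exp(2*z/3)


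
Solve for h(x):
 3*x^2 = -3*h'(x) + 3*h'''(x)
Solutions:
 h(x) = C1 + C2*exp(-x) + C3*exp(x) - x^3/3 - 2*x


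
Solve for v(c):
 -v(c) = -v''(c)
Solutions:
 v(c) = C1*exp(-c) + C2*exp(c)


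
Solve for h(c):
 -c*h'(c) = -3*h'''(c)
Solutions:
 h(c) = C1 + Integral(C2*airyai(3^(2/3)*c/3) + C3*airybi(3^(2/3)*c/3), c)


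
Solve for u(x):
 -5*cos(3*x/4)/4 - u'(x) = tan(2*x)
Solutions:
 u(x) = C1 + log(cos(2*x))/2 - 5*sin(3*x/4)/3


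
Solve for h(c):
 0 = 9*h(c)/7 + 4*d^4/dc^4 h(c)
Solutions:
 h(c) = (C1*sin(sqrt(3)*7^(3/4)*c/14) + C2*cos(sqrt(3)*7^(3/4)*c/14))*exp(-sqrt(3)*7^(3/4)*c/14) + (C3*sin(sqrt(3)*7^(3/4)*c/14) + C4*cos(sqrt(3)*7^(3/4)*c/14))*exp(sqrt(3)*7^(3/4)*c/14)


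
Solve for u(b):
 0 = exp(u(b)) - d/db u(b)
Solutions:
 u(b) = log(-1/(C1 + b))


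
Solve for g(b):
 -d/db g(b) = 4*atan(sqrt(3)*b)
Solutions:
 g(b) = C1 - 4*b*atan(sqrt(3)*b) + 2*sqrt(3)*log(3*b^2 + 1)/3


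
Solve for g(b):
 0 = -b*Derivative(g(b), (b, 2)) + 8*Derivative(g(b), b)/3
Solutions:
 g(b) = C1 + C2*b^(11/3)


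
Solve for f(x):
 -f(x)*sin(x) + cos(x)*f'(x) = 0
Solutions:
 f(x) = C1/cos(x)


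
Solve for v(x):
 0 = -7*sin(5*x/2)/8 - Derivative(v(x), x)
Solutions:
 v(x) = C1 + 7*cos(5*x/2)/20


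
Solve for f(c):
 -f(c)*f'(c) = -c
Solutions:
 f(c) = -sqrt(C1 + c^2)
 f(c) = sqrt(C1 + c^2)


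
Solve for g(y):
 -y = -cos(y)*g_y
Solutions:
 g(y) = C1 + Integral(y/cos(y), y)


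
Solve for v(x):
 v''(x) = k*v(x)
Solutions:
 v(x) = C1*exp(-sqrt(k)*x) + C2*exp(sqrt(k)*x)


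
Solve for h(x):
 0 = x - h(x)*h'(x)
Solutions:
 h(x) = -sqrt(C1 + x^2)
 h(x) = sqrt(C1 + x^2)


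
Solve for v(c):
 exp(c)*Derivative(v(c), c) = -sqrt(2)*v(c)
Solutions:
 v(c) = C1*exp(sqrt(2)*exp(-c))


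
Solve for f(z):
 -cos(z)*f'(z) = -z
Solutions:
 f(z) = C1 + Integral(z/cos(z), z)


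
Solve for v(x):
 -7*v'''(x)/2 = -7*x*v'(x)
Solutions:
 v(x) = C1 + Integral(C2*airyai(2^(1/3)*x) + C3*airybi(2^(1/3)*x), x)


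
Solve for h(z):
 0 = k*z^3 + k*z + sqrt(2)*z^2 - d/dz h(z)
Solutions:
 h(z) = C1 + k*z^4/4 + k*z^2/2 + sqrt(2)*z^3/3


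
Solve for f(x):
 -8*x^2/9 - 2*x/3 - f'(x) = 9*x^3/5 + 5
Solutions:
 f(x) = C1 - 9*x^4/20 - 8*x^3/27 - x^2/3 - 5*x


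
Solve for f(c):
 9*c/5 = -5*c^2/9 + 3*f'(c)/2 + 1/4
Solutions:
 f(c) = C1 + 10*c^3/81 + 3*c^2/5 - c/6


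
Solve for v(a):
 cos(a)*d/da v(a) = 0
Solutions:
 v(a) = C1


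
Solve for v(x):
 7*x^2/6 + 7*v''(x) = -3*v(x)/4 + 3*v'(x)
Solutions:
 v(x) = -14*x^2/9 - 112*x/9 + (C1*sin(sqrt(3)*x/7) + C2*cos(sqrt(3)*x/7))*exp(3*x/14) - 560/27


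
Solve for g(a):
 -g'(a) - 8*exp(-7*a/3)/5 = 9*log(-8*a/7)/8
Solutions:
 g(a) = C1 - 9*a*log(-a)/8 + 9*a*(-3*log(2) + 1 + log(7))/8 + 24*exp(-7*a/3)/35


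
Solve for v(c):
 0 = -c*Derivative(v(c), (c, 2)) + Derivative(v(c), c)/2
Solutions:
 v(c) = C1 + C2*c^(3/2)


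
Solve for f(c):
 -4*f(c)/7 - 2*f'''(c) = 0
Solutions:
 f(c) = C3*exp(-2^(1/3)*7^(2/3)*c/7) + (C1*sin(2^(1/3)*sqrt(3)*7^(2/3)*c/14) + C2*cos(2^(1/3)*sqrt(3)*7^(2/3)*c/14))*exp(2^(1/3)*7^(2/3)*c/14)


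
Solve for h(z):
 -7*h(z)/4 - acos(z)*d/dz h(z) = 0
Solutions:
 h(z) = C1*exp(-7*Integral(1/acos(z), z)/4)


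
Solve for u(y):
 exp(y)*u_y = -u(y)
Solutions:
 u(y) = C1*exp(exp(-y))


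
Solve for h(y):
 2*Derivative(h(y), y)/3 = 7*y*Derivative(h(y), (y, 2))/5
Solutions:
 h(y) = C1 + C2*y^(31/21)


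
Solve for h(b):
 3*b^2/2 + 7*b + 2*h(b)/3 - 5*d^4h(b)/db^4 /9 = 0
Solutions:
 h(b) = C1*exp(-5^(3/4)*6^(1/4)*b/5) + C2*exp(5^(3/4)*6^(1/4)*b/5) + C3*sin(5^(3/4)*6^(1/4)*b/5) + C4*cos(5^(3/4)*6^(1/4)*b/5) - 9*b^2/4 - 21*b/2


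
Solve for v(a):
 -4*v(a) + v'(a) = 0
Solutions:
 v(a) = C1*exp(4*a)


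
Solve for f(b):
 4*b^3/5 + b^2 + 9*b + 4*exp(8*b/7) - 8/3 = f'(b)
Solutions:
 f(b) = C1 + b^4/5 + b^3/3 + 9*b^2/2 - 8*b/3 + 7*exp(8*b/7)/2


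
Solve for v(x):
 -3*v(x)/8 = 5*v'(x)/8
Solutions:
 v(x) = C1*exp(-3*x/5)


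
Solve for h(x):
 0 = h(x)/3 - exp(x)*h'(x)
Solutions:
 h(x) = C1*exp(-exp(-x)/3)


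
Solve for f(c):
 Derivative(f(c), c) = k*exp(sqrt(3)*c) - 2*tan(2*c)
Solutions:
 f(c) = C1 + sqrt(3)*k*exp(sqrt(3)*c)/3 + log(cos(2*c))


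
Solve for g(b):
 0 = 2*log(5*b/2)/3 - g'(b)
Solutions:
 g(b) = C1 + 2*b*log(b)/3 - 2*b/3 - 2*b*log(2)/3 + 2*b*log(5)/3


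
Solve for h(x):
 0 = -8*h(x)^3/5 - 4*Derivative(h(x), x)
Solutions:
 h(x) = -sqrt(10)*sqrt(-1/(C1 - 2*x))/2
 h(x) = sqrt(10)*sqrt(-1/(C1 - 2*x))/2


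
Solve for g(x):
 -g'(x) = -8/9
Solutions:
 g(x) = C1 + 8*x/9


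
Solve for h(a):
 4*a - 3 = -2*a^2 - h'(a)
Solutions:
 h(a) = C1 - 2*a^3/3 - 2*a^2 + 3*a


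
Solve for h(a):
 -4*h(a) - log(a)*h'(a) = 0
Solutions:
 h(a) = C1*exp(-4*li(a))


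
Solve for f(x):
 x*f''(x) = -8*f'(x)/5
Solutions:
 f(x) = C1 + C2/x^(3/5)


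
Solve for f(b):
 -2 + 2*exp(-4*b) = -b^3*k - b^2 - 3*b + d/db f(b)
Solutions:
 f(b) = C1 + b^4*k/4 + b^3/3 + 3*b^2/2 - 2*b - exp(-4*b)/2


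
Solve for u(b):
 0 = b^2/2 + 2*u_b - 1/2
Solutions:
 u(b) = C1 - b^3/12 + b/4


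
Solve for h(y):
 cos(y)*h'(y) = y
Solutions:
 h(y) = C1 + Integral(y/cos(y), y)


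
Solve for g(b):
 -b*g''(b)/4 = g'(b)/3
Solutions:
 g(b) = C1 + C2/b^(1/3)


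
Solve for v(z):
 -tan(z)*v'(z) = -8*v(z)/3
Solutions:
 v(z) = C1*sin(z)^(8/3)


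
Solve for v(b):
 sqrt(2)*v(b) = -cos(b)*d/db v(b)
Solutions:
 v(b) = C1*(sin(b) - 1)^(sqrt(2)/2)/(sin(b) + 1)^(sqrt(2)/2)


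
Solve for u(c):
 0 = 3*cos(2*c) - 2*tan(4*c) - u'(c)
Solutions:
 u(c) = C1 + log(cos(4*c))/2 + 3*sin(2*c)/2


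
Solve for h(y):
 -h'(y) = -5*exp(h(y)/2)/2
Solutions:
 h(y) = 2*log(-1/(C1 + 5*y)) + 4*log(2)


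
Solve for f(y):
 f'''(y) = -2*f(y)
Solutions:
 f(y) = C3*exp(-2^(1/3)*y) + (C1*sin(2^(1/3)*sqrt(3)*y/2) + C2*cos(2^(1/3)*sqrt(3)*y/2))*exp(2^(1/3)*y/2)


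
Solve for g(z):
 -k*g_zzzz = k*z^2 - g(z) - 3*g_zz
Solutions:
 g(z) = C1*exp(-sqrt(2)*z*sqrt((3 - sqrt(4*k + 9))/k)/2) + C2*exp(sqrt(2)*z*sqrt((3 - sqrt(4*k + 9))/k)/2) + C3*exp(-sqrt(2)*z*sqrt((sqrt(4*k + 9) + 3)/k)/2) + C4*exp(sqrt(2)*z*sqrt((sqrt(4*k + 9) + 3)/k)/2) + k*z^2 - 6*k


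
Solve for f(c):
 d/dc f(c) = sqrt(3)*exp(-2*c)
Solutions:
 f(c) = C1 - sqrt(3)*exp(-2*c)/2


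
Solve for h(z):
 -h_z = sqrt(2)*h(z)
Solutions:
 h(z) = C1*exp(-sqrt(2)*z)


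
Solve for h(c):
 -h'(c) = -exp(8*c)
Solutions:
 h(c) = C1 + exp(8*c)/8


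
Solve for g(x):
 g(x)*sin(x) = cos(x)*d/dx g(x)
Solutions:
 g(x) = C1/cos(x)


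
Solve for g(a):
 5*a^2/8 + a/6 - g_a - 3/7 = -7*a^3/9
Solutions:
 g(a) = C1 + 7*a^4/36 + 5*a^3/24 + a^2/12 - 3*a/7


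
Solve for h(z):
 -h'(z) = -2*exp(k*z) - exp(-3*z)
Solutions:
 h(z) = C1 - exp(-3*z)/3 + 2*exp(k*z)/k


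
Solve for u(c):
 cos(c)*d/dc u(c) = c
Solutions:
 u(c) = C1 + Integral(c/cos(c), c)


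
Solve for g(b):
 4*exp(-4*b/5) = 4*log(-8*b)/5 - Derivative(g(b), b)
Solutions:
 g(b) = C1 + 4*b*log(-b)/5 + 4*b*(-1 + 3*log(2))/5 + 5*exp(-4*b/5)


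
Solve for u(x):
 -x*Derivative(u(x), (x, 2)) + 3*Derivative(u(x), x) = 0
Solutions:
 u(x) = C1 + C2*x^4


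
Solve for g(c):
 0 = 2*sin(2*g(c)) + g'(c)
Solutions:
 g(c) = pi - acos((-C1 - exp(8*c))/(C1 - exp(8*c)))/2
 g(c) = acos((-C1 - exp(8*c))/(C1 - exp(8*c)))/2


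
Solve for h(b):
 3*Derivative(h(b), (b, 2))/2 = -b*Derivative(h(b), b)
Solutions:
 h(b) = C1 + C2*erf(sqrt(3)*b/3)


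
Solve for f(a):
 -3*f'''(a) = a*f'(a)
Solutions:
 f(a) = C1 + Integral(C2*airyai(-3^(2/3)*a/3) + C3*airybi(-3^(2/3)*a/3), a)


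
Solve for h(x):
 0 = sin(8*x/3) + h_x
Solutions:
 h(x) = C1 + 3*cos(8*x/3)/8


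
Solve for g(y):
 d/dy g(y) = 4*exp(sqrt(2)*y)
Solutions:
 g(y) = C1 + 2*sqrt(2)*exp(sqrt(2)*y)


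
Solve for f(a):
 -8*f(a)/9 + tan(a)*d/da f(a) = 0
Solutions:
 f(a) = C1*sin(a)^(8/9)


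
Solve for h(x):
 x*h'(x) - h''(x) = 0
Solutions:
 h(x) = C1 + C2*erfi(sqrt(2)*x/2)


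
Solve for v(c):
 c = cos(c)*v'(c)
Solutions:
 v(c) = C1 + Integral(c/cos(c), c)


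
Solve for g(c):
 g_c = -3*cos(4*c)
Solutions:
 g(c) = C1 - 3*sin(4*c)/4


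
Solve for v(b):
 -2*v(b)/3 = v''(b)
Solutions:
 v(b) = C1*sin(sqrt(6)*b/3) + C2*cos(sqrt(6)*b/3)


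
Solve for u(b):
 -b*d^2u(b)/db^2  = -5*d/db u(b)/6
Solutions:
 u(b) = C1 + C2*b^(11/6)


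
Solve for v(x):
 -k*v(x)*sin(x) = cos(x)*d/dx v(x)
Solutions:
 v(x) = C1*exp(k*log(cos(x)))


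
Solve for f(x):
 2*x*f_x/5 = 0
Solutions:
 f(x) = C1


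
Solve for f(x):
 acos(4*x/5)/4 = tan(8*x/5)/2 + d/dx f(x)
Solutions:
 f(x) = C1 + x*acos(4*x/5)/4 - sqrt(25 - 16*x^2)/16 + 5*log(cos(8*x/5))/16


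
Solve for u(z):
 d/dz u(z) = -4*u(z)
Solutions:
 u(z) = C1*exp(-4*z)


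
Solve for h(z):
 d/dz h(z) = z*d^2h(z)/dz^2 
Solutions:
 h(z) = C1 + C2*z^2


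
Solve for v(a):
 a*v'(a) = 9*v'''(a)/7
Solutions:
 v(a) = C1 + Integral(C2*airyai(21^(1/3)*a/3) + C3*airybi(21^(1/3)*a/3), a)


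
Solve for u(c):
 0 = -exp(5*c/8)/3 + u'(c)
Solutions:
 u(c) = C1 + 8*exp(5*c/8)/15


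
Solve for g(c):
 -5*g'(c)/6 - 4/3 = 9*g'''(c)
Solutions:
 g(c) = C1 + C2*sin(sqrt(30)*c/18) + C3*cos(sqrt(30)*c/18) - 8*c/5


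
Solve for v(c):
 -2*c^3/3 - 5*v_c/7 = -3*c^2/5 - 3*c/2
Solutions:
 v(c) = C1 - 7*c^4/30 + 7*c^3/25 + 21*c^2/20


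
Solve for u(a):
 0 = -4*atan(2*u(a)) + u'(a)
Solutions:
 Integral(1/atan(2*_y), (_y, u(a))) = C1 + 4*a


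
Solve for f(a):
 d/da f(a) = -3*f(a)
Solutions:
 f(a) = C1*exp(-3*a)


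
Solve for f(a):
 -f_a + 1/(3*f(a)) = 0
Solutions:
 f(a) = -sqrt(C1 + 6*a)/3
 f(a) = sqrt(C1 + 6*a)/3


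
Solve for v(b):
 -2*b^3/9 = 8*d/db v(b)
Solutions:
 v(b) = C1 - b^4/144


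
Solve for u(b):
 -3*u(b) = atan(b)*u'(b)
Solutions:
 u(b) = C1*exp(-3*Integral(1/atan(b), b))


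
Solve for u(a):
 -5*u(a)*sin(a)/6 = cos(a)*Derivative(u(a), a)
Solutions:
 u(a) = C1*cos(a)^(5/6)


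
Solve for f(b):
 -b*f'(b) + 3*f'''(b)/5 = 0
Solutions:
 f(b) = C1 + Integral(C2*airyai(3^(2/3)*5^(1/3)*b/3) + C3*airybi(3^(2/3)*5^(1/3)*b/3), b)


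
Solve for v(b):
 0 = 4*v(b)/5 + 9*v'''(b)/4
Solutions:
 v(b) = C3*exp(-2*150^(1/3)*b/15) + (C1*sin(3^(5/6)*50^(1/3)*b/15) + C2*cos(3^(5/6)*50^(1/3)*b/15))*exp(150^(1/3)*b/15)


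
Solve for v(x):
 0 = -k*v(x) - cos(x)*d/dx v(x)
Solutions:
 v(x) = C1*exp(k*(log(sin(x) - 1) - log(sin(x) + 1))/2)


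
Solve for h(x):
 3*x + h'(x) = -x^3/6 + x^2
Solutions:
 h(x) = C1 - x^4/24 + x^3/3 - 3*x^2/2


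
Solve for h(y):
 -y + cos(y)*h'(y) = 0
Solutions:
 h(y) = C1 + Integral(y/cos(y), y)


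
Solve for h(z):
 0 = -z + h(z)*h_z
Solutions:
 h(z) = -sqrt(C1 + z^2)
 h(z) = sqrt(C1 + z^2)


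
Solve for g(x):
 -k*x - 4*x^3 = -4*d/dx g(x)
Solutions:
 g(x) = C1 + k*x^2/8 + x^4/4


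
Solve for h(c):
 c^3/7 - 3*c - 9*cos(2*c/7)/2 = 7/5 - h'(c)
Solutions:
 h(c) = C1 - c^4/28 + 3*c^2/2 + 7*c/5 + 63*sin(c/7)*cos(c/7)/2


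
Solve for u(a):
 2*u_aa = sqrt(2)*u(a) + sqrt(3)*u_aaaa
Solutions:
 u(a) = (C1*sin(2^(1/8)*3^(7/8)*a*sin(atan(sqrt(-1 + sqrt(6)))/2)/3) + C2*cos(2^(1/8)*3^(7/8)*a*sin(atan(sqrt(-1 + sqrt(6)))/2)/3))*exp(-2^(1/8)*3^(7/8)*a*cos(atan(sqrt(-1 + sqrt(6)))/2)/3) + (C3*sin(2^(1/8)*3^(7/8)*a*sin(atan(sqrt(-1 + sqrt(6)))/2)/3) + C4*cos(2^(1/8)*3^(7/8)*a*sin(atan(sqrt(-1 + sqrt(6)))/2)/3))*exp(2^(1/8)*3^(7/8)*a*cos(atan(sqrt(-1 + sqrt(6)))/2)/3)


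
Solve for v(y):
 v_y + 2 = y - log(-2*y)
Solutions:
 v(y) = C1 + y^2/2 - y*log(-y) + y*(-1 - log(2))


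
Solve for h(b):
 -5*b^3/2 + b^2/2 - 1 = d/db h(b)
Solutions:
 h(b) = C1 - 5*b^4/8 + b^3/6 - b


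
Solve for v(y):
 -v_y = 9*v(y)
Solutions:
 v(y) = C1*exp(-9*y)


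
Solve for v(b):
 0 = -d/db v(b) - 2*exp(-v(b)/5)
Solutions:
 v(b) = 5*log(C1 - 2*b/5)


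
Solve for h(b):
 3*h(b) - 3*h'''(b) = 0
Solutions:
 h(b) = C3*exp(b) + (C1*sin(sqrt(3)*b/2) + C2*cos(sqrt(3)*b/2))*exp(-b/2)


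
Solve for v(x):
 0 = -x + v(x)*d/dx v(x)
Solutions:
 v(x) = -sqrt(C1 + x^2)
 v(x) = sqrt(C1 + x^2)


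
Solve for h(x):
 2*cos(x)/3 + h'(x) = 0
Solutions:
 h(x) = C1 - 2*sin(x)/3


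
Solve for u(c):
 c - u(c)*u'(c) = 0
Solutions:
 u(c) = -sqrt(C1 + c^2)
 u(c) = sqrt(C1 + c^2)


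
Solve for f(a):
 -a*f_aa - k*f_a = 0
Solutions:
 f(a) = C1 + a^(1 - re(k))*(C2*sin(log(a)*Abs(im(k))) + C3*cos(log(a)*im(k)))


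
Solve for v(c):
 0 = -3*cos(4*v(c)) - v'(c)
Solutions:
 v(c) = -asin((C1 + exp(24*c))/(C1 - exp(24*c)))/4 + pi/4
 v(c) = asin((C1 + exp(24*c))/(C1 - exp(24*c)))/4


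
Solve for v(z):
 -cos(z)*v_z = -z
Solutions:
 v(z) = C1 + Integral(z/cos(z), z)


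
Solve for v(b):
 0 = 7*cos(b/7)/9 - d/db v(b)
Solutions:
 v(b) = C1 + 49*sin(b/7)/9


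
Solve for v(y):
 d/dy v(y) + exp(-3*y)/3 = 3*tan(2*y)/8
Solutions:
 v(y) = C1 + 3*log(tan(2*y)^2 + 1)/32 + exp(-3*y)/9


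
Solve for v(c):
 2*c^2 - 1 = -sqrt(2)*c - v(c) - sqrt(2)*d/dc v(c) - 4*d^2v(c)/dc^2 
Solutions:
 v(c) = -2*c^2 + 3*sqrt(2)*c + (C1*sin(sqrt(14)*c/8) + C2*cos(sqrt(14)*c/8))*exp(-sqrt(2)*c/8) + 11


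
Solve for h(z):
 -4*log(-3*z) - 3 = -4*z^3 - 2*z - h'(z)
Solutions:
 h(z) = C1 - z^4 - z^2 + 4*z*log(-z) + z*(-1 + 4*log(3))


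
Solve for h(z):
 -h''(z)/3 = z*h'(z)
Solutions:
 h(z) = C1 + C2*erf(sqrt(6)*z/2)


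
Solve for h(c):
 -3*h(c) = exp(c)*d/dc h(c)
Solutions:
 h(c) = C1*exp(3*exp(-c))


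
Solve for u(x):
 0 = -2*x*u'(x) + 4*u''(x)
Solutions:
 u(x) = C1 + C2*erfi(x/2)


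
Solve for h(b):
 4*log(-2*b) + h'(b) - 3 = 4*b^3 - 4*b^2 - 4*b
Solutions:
 h(b) = C1 + b^4 - 4*b^3/3 - 2*b^2 - 4*b*log(-b) + b*(7 - 4*log(2))


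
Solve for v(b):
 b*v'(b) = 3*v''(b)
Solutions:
 v(b) = C1 + C2*erfi(sqrt(6)*b/6)


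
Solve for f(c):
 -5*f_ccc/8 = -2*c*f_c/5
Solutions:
 f(c) = C1 + Integral(C2*airyai(2*10^(1/3)*c/5) + C3*airybi(2*10^(1/3)*c/5), c)


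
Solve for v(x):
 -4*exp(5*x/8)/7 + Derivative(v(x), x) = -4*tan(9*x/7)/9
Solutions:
 v(x) = C1 + 32*exp(5*x/8)/35 + 28*log(cos(9*x/7))/81


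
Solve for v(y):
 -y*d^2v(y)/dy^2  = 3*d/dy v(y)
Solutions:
 v(y) = C1 + C2/y^2


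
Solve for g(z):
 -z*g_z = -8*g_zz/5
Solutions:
 g(z) = C1 + C2*erfi(sqrt(5)*z/4)


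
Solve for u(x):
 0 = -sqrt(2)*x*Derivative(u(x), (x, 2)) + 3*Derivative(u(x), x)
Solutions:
 u(x) = C1 + C2*x^(1 + 3*sqrt(2)/2)


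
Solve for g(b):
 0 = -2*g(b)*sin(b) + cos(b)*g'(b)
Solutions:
 g(b) = C1/cos(b)^2


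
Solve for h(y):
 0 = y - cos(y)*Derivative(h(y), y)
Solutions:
 h(y) = C1 + Integral(y/cos(y), y)


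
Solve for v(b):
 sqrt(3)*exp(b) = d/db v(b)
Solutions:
 v(b) = C1 + sqrt(3)*exp(b)


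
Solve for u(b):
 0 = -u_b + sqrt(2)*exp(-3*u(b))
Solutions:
 u(b) = log(C1 + 3*sqrt(2)*b)/3
 u(b) = log((-3^(1/3) - 3^(5/6)*I)*(C1 + sqrt(2)*b)^(1/3)/2)
 u(b) = log((-3^(1/3) + 3^(5/6)*I)*(C1 + sqrt(2)*b)^(1/3)/2)


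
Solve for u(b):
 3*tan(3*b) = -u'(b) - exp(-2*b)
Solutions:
 u(b) = C1 - log(tan(3*b)^2 + 1)/2 + exp(-2*b)/2


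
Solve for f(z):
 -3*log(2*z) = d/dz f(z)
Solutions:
 f(z) = C1 - 3*z*log(z) - z*log(8) + 3*z


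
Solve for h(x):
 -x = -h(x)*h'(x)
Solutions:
 h(x) = -sqrt(C1 + x^2)
 h(x) = sqrt(C1 + x^2)


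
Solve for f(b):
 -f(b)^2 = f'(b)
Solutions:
 f(b) = 1/(C1 + b)


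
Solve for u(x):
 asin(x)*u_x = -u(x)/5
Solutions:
 u(x) = C1*exp(-Integral(1/asin(x), x)/5)


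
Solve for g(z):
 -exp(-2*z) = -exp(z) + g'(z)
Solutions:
 g(z) = C1 + exp(z) + exp(-2*z)/2


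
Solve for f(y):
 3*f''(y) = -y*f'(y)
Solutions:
 f(y) = C1 + C2*erf(sqrt(6)*y/6)


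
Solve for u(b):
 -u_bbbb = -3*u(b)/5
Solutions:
 u(b) = C1*exp(-3^(1/4)*5^(3/4)*b/5) + C2*exp(3^(1/4)*5^(3/4)*b/5) + C3*sin(3^(1/4)*5^(3/4)*b/5) + C4*cos(3^(1/4)*5^(3/4)*b/5)


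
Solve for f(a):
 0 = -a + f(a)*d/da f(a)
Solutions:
 f(a) = -sqrt(C1 + a^2)
 f(a) = sqrt(C1 + a^2)


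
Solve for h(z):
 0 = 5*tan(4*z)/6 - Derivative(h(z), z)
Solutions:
 h(z) = C1 - 5*log(cos(4*z))/24


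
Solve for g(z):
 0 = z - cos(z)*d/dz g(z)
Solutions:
 g(z) = C1 + Integral(z/cos(z), z)


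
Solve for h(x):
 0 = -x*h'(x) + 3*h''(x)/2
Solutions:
 h(x) = C1 + C2*erfi(sqrt(3)*x/3)


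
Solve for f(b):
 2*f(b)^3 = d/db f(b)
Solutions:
 f(b) = -sqrt(2)*sqrt(-1/(C1 + 2*b))/2
 f(b) = sqrt(2)*sqrt(-1/(C1 + 2*b))/2


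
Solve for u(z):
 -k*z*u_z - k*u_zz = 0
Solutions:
 u(z) = C1 + C2*erf(sqrt(2)*z/2)


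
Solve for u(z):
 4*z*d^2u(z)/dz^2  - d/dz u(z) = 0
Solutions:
 u(z) = C1 + C2*z^(5/4)


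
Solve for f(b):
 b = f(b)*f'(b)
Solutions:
 f(b) = -sqrt(C1 + b^2)
 f(b) = sqrt(C1 + b^2)


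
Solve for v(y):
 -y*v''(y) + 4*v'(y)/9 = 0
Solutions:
 v(y) = C1 + C2*y^(13/9)


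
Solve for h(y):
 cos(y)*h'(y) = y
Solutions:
 h(y) = C1 + Integral(y/cos(y), y)


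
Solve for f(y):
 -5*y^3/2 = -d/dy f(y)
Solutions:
 f(y) = C1 + 5*y^4/8


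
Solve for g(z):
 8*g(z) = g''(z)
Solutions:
 g(z) = C1*exp(-2*sqrt(2)*z) + C2*exp(2*sqrt(2)*z)


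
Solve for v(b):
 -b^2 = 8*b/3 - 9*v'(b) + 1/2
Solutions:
 v(b) = C1 + b^3/27 + 4*b^2/27 + b/18


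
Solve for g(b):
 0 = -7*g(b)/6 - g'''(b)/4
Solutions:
 g(b) = C3*exp(-14^(1/3)*3^(2/3)*b/3) + (C1*sin(14^(1/3)*3^(1/6)*b/2) + C2*cos(14^(1/3)*3^(1/6)*b/2))*exp(14^(1/3)*3^(2/3)*b/6)


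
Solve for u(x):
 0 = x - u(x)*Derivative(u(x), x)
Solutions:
 u(x) = -sqrt(C1 + x^2)
 u(x) = sqrt(C1 + x^2)


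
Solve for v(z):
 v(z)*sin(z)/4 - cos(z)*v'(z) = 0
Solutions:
 v(z) = C1/cos(z)^(1/4)


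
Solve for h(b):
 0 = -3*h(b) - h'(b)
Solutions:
 h(b) = C1*exp(-3*b)


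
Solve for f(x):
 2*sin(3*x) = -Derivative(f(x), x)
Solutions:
 f(x) = C1 + 2*cos(3*x)/3


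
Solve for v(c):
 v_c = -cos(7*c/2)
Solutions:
 v(c) = C1 - 2*sin(7*c/2)/7


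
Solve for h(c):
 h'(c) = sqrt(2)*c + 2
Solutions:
 h(c) = C1 + sqrt(2)*c^2/2 + 2*c


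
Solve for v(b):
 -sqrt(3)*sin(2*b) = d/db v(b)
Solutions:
 v(b) = C1 + sqrt(3)*cos(2*b)/2


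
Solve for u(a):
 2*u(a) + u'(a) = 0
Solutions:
 u(a) = C1*exp(-2*a)


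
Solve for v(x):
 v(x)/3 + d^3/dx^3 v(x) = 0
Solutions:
 v(x) = C3*exp(-3^(2/3)*x/3) + (C1*sin(3^(1/6)*x/2) + C2*cos(3^(1/6)*x/2))*exp(3^(2/3)*x/6)


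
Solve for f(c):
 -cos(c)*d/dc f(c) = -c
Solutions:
 f(c) = C1 + Integral(c/cos(c), c)


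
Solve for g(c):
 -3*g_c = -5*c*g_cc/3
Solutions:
 g(c) = C1 + C2*c^(14/5)


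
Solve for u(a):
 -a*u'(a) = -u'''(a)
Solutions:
 u(a) = C1 + Integral(C2*airyai(a) + C3*airybi(a), a)


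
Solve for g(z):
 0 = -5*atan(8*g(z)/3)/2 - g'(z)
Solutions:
 Integral(1/atan(8*_y/3), (_y, g(z))) = C1 - 5*z/2


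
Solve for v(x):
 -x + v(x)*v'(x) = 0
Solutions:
 v(x) = -sqrt(C1 + x^2)
 v(x) = sqrt(C1 + x^2)


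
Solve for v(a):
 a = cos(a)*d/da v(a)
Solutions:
 v(a) = C1 + Integral(a/cos(a), a)


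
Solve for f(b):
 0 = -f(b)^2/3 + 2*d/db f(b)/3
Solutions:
 f(b) = -2/(C1 + b)


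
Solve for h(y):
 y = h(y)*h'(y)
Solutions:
 h(y) = -sqrt(C1 + y^2)
 h(y) = sqrt(C1 + y^2)


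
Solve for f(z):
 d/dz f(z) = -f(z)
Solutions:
 f(z) = C1*exp(-z)


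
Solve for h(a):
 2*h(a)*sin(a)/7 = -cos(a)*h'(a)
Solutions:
 h(a) = C1*cos(a)^(2/7)


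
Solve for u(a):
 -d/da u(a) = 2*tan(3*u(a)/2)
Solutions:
 u(a) = -2*asin(C1*exp(-3*a))/3 + 2*pi/3
 u(a) = 2*asin(C1*exp(-3*a))/3


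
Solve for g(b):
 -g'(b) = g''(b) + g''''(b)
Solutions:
 g(b) = C1 + C2*exp(6^(1/3)*b*(-2*3^(1/3)/(9 + sqrt(93))^(1/3) + 2^(1/3)*(9 + sqrt(93))^(1/3))/12)*sin(2^(1/3)*3^(1/6)*b*(6/(9 + sqrt(93))^(1/3) + 2^(1/3)*3^(2/3)*(9 + sqrt(93))^(1/3))/12) + C3*exp(6^(1/3)*b*(-2*3^(1/3)/(9 + sqrt(93))^(1/3) + 2^(1/3)*(9 + sqrt(93))^(1/3))/12)*cos(2^(1/3)*3^(1/6)*b*(6/(9 + sqrt(93))^(1/3) + 2^(1/3)*3^(2/3)*(9 + sqrt(93))^(1/3))/12) + C4*exp(-6^(1/3)*b*(-2*3^(1/3)/(9 + sqrt(93))^(1/3) + 2^(1/3)*(9 + sqrt(93))^(1/3))/6)


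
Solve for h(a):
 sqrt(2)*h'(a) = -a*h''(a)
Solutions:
 h(a) = C1 + C2*a^(1 - sqrt(2))


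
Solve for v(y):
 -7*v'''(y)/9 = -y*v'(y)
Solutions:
 v(y) = C1 + Integral(C2*airyai(21^(2/3)*y/7) + C3*airybi(21^(2/3)*y/7), y)


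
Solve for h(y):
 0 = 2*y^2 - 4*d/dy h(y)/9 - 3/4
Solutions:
 h(y) = C1 + 3*y^3/2 - 27*y/16


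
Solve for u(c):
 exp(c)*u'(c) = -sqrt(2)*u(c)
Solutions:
 u(c) = C1*exp(sqrt(2)*exp(-c))


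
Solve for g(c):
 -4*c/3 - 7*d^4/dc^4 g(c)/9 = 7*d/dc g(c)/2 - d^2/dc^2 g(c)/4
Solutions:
 g(c) = C1 + C2*exp(21^(1/3)*c*(21^(1/3)/(sqrt(86415) + 294)^(1/3) + (sqrt(86415) + 294)^(1/3))/28)*sin(3^(1/6)*7^(1/3)*c*(-3^(2/3)*(sqrt(86415) + 294)^(1/3) + 3*7^(1/3)/(sqrt(86415) + 294)^(1/3))/28) + C3*exp(21^(1/3)*c*(21^(1/3)/(sqrt(86415) + 294)^(1/3) + (sqrt(86415) + 294)^(1/3))/28)*cos(3^(1/6)*7^(1/3)*c*(-3^(2/3)*(sqrt(86415) + 294)^(1/3) + 3*7^(1/3)/(sqrt(86415) + 294)^(1/3))/28) + C4*exp(-21^(1/3)*c*(21^(1/3)/(sqrt(86415) + 294)^(1/3) + (sqrt(86415) + 294)^(1/3))/14) - 4*c^2/21 - 4*c/147


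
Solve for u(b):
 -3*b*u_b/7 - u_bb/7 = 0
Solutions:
 u(b) = C1 + C2*erf(sqrt(6)*b/2)


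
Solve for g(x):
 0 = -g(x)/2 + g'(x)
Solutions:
 g(x) = C1*exp(x/2)


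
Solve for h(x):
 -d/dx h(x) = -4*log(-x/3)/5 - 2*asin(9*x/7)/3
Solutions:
 h(x) = C1 + 4*x*log(-x)/5 + 2*x*asin(9*x/7)/3 - 4*x*log(3)/5 - 4*x/5 + 2*sqrt(49 - 81*x^2)/27


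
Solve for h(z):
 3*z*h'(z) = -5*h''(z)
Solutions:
 h(z) = C1 + C2*erf(sqrt(30)*z/10)


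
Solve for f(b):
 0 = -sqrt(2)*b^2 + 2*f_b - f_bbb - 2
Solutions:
 f(b) = C1 + C2*exp(-sqrt(2)*b) + C3*exp(sqrt(2)*b) + sqrt(2)*b^3/6 + sqrt(2)*b/2 + b


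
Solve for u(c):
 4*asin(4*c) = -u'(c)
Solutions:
 u(c) = C1 - 4*c*asin(4*c) - sqrt(1 - 16*c^2)


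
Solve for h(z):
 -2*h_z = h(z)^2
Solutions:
 h(z) = 2/(C1 + z)


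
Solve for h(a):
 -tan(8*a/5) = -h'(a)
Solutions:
 h(a) = C1 - 5*log(cos(8*a/5))/8


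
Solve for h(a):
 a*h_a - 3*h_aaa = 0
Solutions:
 h(a) = C1 + Integral(C2*airyai(3^(2/3)*a/3) + C3*airybi(3^(2/3)*a/3), a)


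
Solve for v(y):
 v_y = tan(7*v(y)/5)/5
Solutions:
 v(y) = -5*asin(C1*exp(7*y/25))/7 + 5*pi/7
 v(y) = 5*asin(C1*exp(7*y/25))/7


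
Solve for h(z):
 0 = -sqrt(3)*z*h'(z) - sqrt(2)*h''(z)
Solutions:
 h(z) = C1 + C2*erf(6^(1/4)*z/2)


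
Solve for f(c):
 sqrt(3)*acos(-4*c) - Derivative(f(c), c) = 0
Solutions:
 f(c) = C1 + sqrt(3)*(c*acos(-4*c) + sqrt(1 - 16*c^2)/4)


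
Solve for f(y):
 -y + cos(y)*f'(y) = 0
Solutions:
 f(y) = C1 + Integral(y/cos(y), y)


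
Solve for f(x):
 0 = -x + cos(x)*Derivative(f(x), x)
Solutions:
 f(x) = C1 + Integral(x/cos(x), x)


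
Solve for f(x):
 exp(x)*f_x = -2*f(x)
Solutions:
 f(x) = C1*exp(2*exp(-x))


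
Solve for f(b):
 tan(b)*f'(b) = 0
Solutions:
 f(b) = C1


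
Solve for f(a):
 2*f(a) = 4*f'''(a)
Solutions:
 f(a) = C3*exp(2^(2/3)*a/2) + (C1*sin(2^(2/3)*sqrt(3)*a/4) + C2*cos(2^(2/3)*sqrt(3)*a/4))*exp(-2^(2/3)*a/4)


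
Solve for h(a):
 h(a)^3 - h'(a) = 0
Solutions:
 h(a) = -sqrt(2)*sqrt(-1/(C1 + a))/2
 h(a) = sqrt(2)*sqrt(-1/(C1 + a))/2


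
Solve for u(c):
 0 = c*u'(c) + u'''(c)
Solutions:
 u(c) = C1 + Integral(C2*airyai(-c) + C3*airybi(-c), c)


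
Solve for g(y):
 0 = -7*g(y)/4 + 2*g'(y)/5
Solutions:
 g(y) = C1*exp(35*y/8)


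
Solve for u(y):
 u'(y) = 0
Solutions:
 u(y) = C1


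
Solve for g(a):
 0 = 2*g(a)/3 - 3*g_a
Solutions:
 g(a) = C1*exp(2*a/9)


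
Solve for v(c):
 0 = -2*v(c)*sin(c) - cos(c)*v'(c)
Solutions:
 v(c) = C1*cos(c)^2


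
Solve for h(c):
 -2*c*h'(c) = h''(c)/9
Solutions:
 h(c) = C1 + C2*erf(3*c)


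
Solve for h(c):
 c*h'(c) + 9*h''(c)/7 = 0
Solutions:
 h(c) = C1 + C2*erf(sqrt(14)*c/6)


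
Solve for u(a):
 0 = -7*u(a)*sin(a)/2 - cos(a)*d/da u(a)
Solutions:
 u(a) = C1*cos(a)^(7/2)


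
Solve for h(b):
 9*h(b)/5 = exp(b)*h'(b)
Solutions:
 h(b) = C1*exp(-9*exp(-b)/5)


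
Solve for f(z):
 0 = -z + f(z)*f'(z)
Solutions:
 f(z) = -sqrt(C1 + z^2)
 f(z) = sqrt(C1 + z^2)


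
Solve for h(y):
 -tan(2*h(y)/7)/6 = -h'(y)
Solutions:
 h(y) = -7*asin(C1*exp(y/21))/2 + 7*pi/2
 h(y) = 7*asin(C1*exp(y/21))/2


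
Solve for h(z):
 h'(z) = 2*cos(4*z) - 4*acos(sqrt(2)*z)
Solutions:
 h(z) = C1 - 4*z*acos(sqrt(2)*z) + 2*sqrt(2)*sqrt(1 - 2*z^2) + sin(4*z)/2


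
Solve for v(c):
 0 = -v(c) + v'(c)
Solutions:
 v(c) = C1*exp(c)


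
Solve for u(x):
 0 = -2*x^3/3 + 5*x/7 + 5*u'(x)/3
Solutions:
 u(x) = C1 + x^4/10 - 3*x^2/14


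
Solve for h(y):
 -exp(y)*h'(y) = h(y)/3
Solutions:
 h(y) = C1*exp(exp(-y)/3)


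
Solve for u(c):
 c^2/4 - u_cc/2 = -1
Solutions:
 u(c) = C1 + C2*c + c^4/24 + c^2


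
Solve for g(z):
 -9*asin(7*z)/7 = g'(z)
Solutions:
 g(z) = C1 - 9*z*asin(7*z)/7 - 9*sqrt(1 - 49*z^2)/49


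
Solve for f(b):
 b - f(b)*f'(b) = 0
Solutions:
 f(b) = -sqrt(C1 + b^2)
 f(b) = sqrt(C1 + b^2)


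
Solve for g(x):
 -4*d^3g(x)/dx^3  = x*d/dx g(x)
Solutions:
 g(x) = C1 + Integral(C2*airyai(-2^(1/3)*x/2) + C3*airybi(-2^(1/3)*x/2), x)


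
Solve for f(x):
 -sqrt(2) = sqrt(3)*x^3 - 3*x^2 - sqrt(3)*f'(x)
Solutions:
 f(x) = C1 + x^4/4 - sqrt(3)*x^3/3 + sqrt(6)*x/3


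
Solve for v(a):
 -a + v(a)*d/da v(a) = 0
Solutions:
 v(a) = -sqrt(C1 + a^2)
 v(a) = sqrt(C1 + a^2)


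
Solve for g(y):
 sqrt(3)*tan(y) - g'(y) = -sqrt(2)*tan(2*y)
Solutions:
 g(y) = C1 - sqrt(3)*log(cos(y)) - sqrt(2)*log(cos(2*y))/2


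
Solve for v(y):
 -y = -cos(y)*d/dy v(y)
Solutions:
 v(y) = C1 + Integral(y/cos(y), y)


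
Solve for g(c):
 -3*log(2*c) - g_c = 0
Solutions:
 g(c) = C1 - 3*c*log(c) - c*log(8) + 3*c


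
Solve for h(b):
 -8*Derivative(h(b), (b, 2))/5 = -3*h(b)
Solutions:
 h(b) = C1*exp(-sqrt(30)*b/4) + C2*exp(sqrt(30)*b/4)


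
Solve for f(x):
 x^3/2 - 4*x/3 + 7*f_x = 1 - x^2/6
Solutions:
 f(x) = C1 - x^4/56 - x^3/126 + 2*x^2/21 + x/7


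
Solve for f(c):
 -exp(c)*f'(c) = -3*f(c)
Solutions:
 f(c) = C1*exp(-3*exp(-c))


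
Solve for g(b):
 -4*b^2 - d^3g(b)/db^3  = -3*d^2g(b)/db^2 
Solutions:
 g(b) = C1 + C2*b + C3*exp(3*b) + b^4/9 + 4*b^3/27 + 4*b^2/27


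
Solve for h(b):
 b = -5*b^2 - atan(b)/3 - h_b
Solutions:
 h(b) = C1 - 5*b^3/3 - b^2/2 - b*atan(b)/3 + log(b^2 + 1)/6


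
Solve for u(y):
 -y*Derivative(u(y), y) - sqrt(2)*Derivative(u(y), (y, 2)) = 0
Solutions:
 u(y) = C1 + C2*erf(2^(1/4)*y/2)


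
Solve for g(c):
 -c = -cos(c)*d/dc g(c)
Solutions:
 g(c) = C1 + Integral(c/cos(c), c)


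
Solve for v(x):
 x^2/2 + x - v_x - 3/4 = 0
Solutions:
 v(x) = C1 + x^3/6 + x^2/2 - 3*x/4


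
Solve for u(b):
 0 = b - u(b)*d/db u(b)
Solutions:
 u(b) = -sqrt(C1 + b^2)
 u(b) = sqrt(C1 + b^2)


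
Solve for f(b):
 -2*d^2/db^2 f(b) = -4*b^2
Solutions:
 f(b) = C1 + C2*b + b^4/6


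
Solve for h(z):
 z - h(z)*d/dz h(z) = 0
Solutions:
 h(z) = -sqrt(C1 + z^2)
 h(z) = sqrt(C1 + z^2)


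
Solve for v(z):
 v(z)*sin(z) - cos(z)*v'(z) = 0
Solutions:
 v(z) = C1/cos(z)


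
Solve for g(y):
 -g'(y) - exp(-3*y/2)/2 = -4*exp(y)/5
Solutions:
 g(y) = C1 + 4*exp(y)/5 + exp(-3*y/2)/3


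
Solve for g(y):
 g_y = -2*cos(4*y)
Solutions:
 g(y) = C1 - sin(4*y)/2


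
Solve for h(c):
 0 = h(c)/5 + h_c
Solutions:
 h(c) = C1*exp(-c/5)


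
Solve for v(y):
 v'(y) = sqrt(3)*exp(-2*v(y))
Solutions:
 v(y) = log(-sqrt(C1 + 2*sqrt(3)*y))
 v(y) = log(C1 + 2*sqrt(3)*y)/2


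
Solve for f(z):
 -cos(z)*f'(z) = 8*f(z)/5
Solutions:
 f(z) = C1*(sin(z) - 1)^(4/5)/(sin(z) + 1)^(4/5)


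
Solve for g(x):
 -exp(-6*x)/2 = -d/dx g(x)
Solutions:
 g(x) = C1 - exp(-6*x)/12


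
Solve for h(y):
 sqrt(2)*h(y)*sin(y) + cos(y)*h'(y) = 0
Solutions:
 h(y) = C1*cos(y)^(sqrt(2))


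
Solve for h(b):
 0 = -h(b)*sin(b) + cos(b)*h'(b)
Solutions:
 h(b) = C1/cos(b)


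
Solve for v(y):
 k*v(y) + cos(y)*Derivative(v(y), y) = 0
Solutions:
 v(y) = C1*exp(k*(log(sin(y) - 1) - log(sin(y) + 1))/2)


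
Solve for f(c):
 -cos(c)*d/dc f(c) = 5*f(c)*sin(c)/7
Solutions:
 f(c) = C1*cos(c)^(5/7)


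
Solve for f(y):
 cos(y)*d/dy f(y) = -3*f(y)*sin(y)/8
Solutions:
 f(y) = C1*cos(y)^(3/8)


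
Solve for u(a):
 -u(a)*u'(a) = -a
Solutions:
 u(a) = -sqrt(C1 + a^2)
 u(a) = sqrt(C1 + a^2)


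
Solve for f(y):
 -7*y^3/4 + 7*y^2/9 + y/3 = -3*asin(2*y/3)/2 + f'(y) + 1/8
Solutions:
 f(y) = C1 - 7*y^4/16 + 7*y^3/27 + y^2/6 + 3*y*asin(2*y/3)/2 - y/8 + 3*sqrt(9 - 4*y^2)/4


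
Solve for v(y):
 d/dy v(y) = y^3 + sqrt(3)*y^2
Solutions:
 v(y) = C1 + y^4/4 + sqrt(3)*y^3/3


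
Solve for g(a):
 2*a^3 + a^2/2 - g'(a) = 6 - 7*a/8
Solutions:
 g(a) = C1 + a^4/2 + a^3/6 + 7*a^2/16 - 6*a


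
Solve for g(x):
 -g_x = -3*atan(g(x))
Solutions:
 Integral(1/atan(_y), (_y, g(x))) = C1 + 3*x


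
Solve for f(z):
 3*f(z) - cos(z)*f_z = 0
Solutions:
 f(z) = C1*(sin(z) + 1)^(3/2)/(sin(z) - 1)^(3/2)


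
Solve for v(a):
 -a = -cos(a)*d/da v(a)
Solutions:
 v(a) = C1 + Integral(a/cos(a), a)


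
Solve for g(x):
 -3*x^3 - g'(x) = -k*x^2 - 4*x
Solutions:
 g(x) = C1 + k*x^3/3 - 3*x^4/4 + 2*x^2


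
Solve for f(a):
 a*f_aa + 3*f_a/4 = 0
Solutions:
 f(a) = C1 + C2*a^(1/4)


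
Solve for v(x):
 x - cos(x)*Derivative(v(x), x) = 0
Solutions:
 v(x) = C1 + Integral(x/cos(x), x)


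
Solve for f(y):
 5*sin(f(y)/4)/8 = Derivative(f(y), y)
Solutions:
 -5*y/8 + 2*log(cos(f(y)/4) - 1) - 2*log(cos(f(y)/4) + 1) = C1


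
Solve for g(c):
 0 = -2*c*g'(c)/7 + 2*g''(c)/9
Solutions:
 g(c) = C1 + C2*erfi(3*sqrt(14)*c/14)


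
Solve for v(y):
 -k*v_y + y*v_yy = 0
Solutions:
 v(y) = C1 + y^(re(k) + 1)*(C2*sin(log(y)*Abs(im(k))) + C3*cos(log(y)*im(k)))


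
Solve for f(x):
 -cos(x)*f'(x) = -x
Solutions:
 f(x) = C1 + Integral(x/cos(x), x)


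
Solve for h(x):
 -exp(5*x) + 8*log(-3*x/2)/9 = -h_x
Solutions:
 h(x) = C1 - 8*x*log(-x)/9 + 8*x*(-log(3) + log(2) + 1)/9 + exp(5*x)/5


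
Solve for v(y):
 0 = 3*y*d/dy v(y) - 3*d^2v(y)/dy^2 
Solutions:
 v(y) = C1 + C2*erfi(sqrt(2)*y/2)


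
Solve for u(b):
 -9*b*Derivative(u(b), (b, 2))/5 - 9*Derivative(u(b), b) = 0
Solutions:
 u(b) = C1 + C2/b^4


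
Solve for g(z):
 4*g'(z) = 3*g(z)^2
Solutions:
 g(z) = -4/(C1 + 3*z)


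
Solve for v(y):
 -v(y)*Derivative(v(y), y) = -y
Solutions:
 v(y) = -sqrt(C1 + y^2)
 v(y) = sqrt(C1 + y^2)


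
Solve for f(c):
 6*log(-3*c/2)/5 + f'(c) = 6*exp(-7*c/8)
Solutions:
 f(c) = C1 - 6*c*log(-c)/5 + 6*c*(-log(3) + log(2) + 1)/5 - 48*exp(-7*c/8)/7


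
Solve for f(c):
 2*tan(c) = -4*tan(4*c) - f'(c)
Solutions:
 f(c) = C1 + 2*log(cos(c)) + log(cos(4*c))


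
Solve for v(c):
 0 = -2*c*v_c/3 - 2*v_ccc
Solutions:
 v(c) = C1 + Integral(C2*airyai(-3^(2/3)*c/3) + C3*airybi(-3^(2/3)*c/3), c)


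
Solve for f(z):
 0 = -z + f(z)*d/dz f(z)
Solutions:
 f(z) = -sqrt(C1 + z^2)
 f(z) = sqrt(C1 + z^2)


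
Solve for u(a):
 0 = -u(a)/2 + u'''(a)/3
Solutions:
 u(a) = C3*exp(2^(2/3)*3^(1/3)*a/2) + (C1*sin(2^(2/3)*3^(5/6)*a/4) + C2*cos(2^(2/3)*3^(5/6)*a/4))*exp(-2^(2/3)*3^(1/3)*a/4)


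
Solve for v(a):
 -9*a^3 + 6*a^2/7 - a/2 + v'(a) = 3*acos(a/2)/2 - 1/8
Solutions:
 v(a) = C1 + 9*a^4/4 - 2*a^3/7 + a^2/4 + 3*a*acos(a/2)/2 - a/8 - 3*sqrt(4 - a^2)/2


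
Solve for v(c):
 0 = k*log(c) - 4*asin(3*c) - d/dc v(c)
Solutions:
 v(c) = C1 + c*k*(log(c) - 1) - 4*c*asin(3*c) - 4*sqrt(1 - 9*c^2)/3


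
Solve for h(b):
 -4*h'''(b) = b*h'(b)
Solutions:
 h(b) = C1 + Integral(C2*airyai(-2^(1/3)*b/2) + C3*airybi(-2^(1/3)*b/2), b)


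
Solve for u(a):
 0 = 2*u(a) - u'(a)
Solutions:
 u(a) = C1*exp(2*a)


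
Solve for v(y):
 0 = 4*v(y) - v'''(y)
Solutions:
 v(y) = C3*exp(2^(2/3)*y) + (C1*sin(2^(2/3)*sqrt(3)*y/2) + C2*cos(2^(2/3)*sqrt(3)*y/2))*exp(-2^(2/3)*y/2)


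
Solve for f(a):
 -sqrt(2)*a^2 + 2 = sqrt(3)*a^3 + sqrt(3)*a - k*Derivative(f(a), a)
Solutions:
 f(a) = C1 + sqrt(3)*a^4/(4*k) + sqrt(2)*a^3/(3*k) + sqrt(3)*a^2/(2*k) - 2*a/k


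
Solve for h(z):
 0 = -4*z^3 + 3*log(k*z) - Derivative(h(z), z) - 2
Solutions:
 h(z) = C1 - z^4 + 3*z*log(k*z) - 5*z


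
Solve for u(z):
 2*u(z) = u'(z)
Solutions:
 u(z) = C1*exp(2*z)


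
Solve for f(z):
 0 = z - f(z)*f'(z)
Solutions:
 f(z) = -sqrt(C1 + z^2)
 f(z) = sqrt(C1 + z^2)


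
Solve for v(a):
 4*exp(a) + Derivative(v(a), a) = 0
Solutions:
 v(a) = C1 - 4*exp(a)


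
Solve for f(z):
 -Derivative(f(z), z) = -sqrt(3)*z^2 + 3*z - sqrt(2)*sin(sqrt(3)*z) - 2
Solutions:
 f(z) = C1 + sqrt(3)*z^3/3 - 3*z^2/2 + 2*z - sqrt(6)*cos(sqrt(3)*z)/3


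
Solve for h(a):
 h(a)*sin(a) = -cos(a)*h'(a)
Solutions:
 h(a) = C1*cos(a)


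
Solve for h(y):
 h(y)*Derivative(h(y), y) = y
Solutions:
 h(y) = -sqrt(C1 + y^2)
 h(y) = sqrt(C1 + y^2)


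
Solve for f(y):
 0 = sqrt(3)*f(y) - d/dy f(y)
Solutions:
 f(y) = C1*exp(sqrt(3)*y)


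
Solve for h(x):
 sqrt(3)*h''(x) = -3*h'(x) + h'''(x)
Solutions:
 h(x) = C1 + C2*exp(x*(-sqrt(15) + sqrt(3))/2) + C3*exp(x*(sqrt(3) + sqrt(15))/2)


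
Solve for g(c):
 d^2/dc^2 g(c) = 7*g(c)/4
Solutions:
 g(c) = C1*exp(-sqrt(7)*c/2) + C2*exp(sqrt(7)*c/2)


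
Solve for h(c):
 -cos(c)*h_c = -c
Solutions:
 h(c) = C1 + Integral(c/cos(c), c)


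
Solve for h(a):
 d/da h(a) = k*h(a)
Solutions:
 h(a) = C1*exp(a*k)


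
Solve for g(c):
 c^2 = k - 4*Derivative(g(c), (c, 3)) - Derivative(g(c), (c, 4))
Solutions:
 g(c) = C1 + C2*c + C3*c^2 + C4*exp(-4*c) - c^5/240 + c^4/192 + c^3*(8*k - 1)/192


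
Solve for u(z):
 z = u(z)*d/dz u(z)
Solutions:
 u(z) = -sqrt(C1 + z^2)
 u(z) = sqrt(C1 + z^2)


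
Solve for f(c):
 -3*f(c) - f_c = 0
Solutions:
 f(c) = C1*exp(-3*c)


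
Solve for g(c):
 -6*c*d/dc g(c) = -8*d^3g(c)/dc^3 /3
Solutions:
 g(c) = C1 + Integral(C2*airyai(2^(1/3)*3^(2/3)*c/2) + C3*airybi(2^(1/3)*3^(2/3)*c/2), c)


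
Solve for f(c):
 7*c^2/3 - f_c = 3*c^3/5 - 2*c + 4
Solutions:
 f(c) = C1 - 3*c^4/20 + 7*c^3/9 + c^2 - 4*c


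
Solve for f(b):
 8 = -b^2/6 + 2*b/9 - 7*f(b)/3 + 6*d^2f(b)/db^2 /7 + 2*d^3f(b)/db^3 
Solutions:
 f(b) = C1*exp(-b*(6*12^(1/3)/(49*sqrt(2377) + 2389)^(1/3) + 12 + 18^(1/3)*(49*sqrt(2377) + 2389)^(1/3))/84)*sin(2^(1/3)*3^(1/6)*b*(-(49*sqrt(2377) + 2389)^(1/3) + 2*2^(1/3)*3^(2/3)/(49*sqrt(2377) + 2389)^(1/3))/28) + C2*exp(-b*(6*12^(1/3)/(49*sqrt(2377) + 2389)^(1/3) + 12 + 18^(1/3)*(49*sqrt(2377) + 2389)^(1/3))/84)*cos(2^(1/3)*3^(1/6)*b*(-(49*sqrt(2377) + 2389)^(1/3) + 2*2^(1/3)*3^(2/3)/(49*sqrt(2377) + 2389)^(1/3))/28) + C3*exp(b*(-6 + 6*12^(1/3)/(49*sqrt(2377) + 2389)^(1/3) + 18^(1/3)*(49*sqrt(2377) + 2389)^(1/3))/42) - b^2/14 + 2*b/21 - 1194/343


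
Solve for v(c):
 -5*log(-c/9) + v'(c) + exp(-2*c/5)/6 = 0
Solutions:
 v(c) = C1 + 5*c*log(-c) + 5*c*(-2*log(3) - 1) + 5*exp(-2*c/5)/12


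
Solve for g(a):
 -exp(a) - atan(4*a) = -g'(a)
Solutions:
 g(a) = C1 + a*atan(4*a) + exp(a) - log(16*a^2 + 1)/8


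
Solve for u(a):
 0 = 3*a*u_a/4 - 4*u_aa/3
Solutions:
 u(a) = C1 + C2*erfi(3*sqrt(2)*a/8)


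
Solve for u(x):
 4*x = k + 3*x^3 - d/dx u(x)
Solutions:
 u(x) = C1 + k*x + 3*x^4/4 - 2*x^2


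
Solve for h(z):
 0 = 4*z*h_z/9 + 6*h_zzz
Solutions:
 h(z) = C1 + Integral(C2*airyai(-2^(1/3)*z/3) + C3*airybi(-2^(1/3)*z/3), z)


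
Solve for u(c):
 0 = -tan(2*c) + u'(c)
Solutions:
 u(c) = C1 - log(cos(2*c))/2


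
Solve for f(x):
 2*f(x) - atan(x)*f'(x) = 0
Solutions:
 f(x) = C1*exp(2*Integral(1/atan(x), x))


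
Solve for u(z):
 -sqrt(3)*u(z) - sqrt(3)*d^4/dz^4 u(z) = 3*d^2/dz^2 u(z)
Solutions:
 u(z) = C1*exp(-z*(-sqrt(6) + sqrt(2))/4)*sin(z*(sqrt(2) + sqrt(6))/4) + C2*exp(-z*(-sqrt(6) + sqrt(2))/4)*cos(z*(sqrt(2) + sqrt(6))/4) + C3*exp(z*(-sqrt(6) + sqrt(2))/4)*sin(z*(sqrt(2) + sqrt(6))/4) + C4*exp(z*(-sqrt(6) + sqrt(2))/4)*cos(z*(sqrt(2) + sqrt(6))/4)


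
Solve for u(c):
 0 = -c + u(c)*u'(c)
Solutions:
 u(c) = -sqrt(C1 + c^2)
 u(c) = sqrt(C1 + c^2)


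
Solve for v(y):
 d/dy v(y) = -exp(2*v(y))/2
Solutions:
 v(y) = log(-1/(C1 - y))/2
 v(y) = log(-sqrt(1/(C1 + y)))


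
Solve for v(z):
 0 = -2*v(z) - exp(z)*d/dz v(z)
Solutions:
 v(z) = C1*exp(2*exp(-z))


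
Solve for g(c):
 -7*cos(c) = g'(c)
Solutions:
 g(c) = C1 - 7*sin(c)


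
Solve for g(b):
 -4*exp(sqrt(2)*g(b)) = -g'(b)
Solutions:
 g(b) = sqrt(2)*(2*log(-1/(C1 + 4*b)) - log(2))/4


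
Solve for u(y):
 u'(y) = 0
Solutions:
 u(y) = C1


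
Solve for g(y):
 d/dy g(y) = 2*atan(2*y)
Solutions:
 g(y) = C1 + 2*y*atan(2*y) - log(4*y^2 + 1)/2


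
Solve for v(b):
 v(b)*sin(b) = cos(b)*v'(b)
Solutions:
 v(b) = C1/cos(b)


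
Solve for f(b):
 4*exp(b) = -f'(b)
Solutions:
 f(b) = C1 - 4*exp(b)


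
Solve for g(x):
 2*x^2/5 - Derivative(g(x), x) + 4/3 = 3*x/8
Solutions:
 g(x) = C1 + 2*x^3/15 - 3*x^2/16 + 4*x/3


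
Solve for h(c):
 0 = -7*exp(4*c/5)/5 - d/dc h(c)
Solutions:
 h(c) = C1 - 7*exp(4*c/5)/4


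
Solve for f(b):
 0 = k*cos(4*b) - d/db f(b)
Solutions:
 f(b) = C1 + k*sin(4*b)/4


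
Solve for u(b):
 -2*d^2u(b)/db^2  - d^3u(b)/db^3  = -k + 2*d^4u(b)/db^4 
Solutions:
 u(b) = C1 + C2*b + b^2*k/4 + (C3*sin(sqrt(15)*b/4) + C4*cos(sqrt(15)*b/4))*exp(-b/4)


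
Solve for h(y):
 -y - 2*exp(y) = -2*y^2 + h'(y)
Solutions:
 h(y) = C1 + 2*y^3/3 - y^2/2 - 2*exp(y)


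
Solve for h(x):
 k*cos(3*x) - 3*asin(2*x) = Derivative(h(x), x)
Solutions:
 h(x) = C1 + k*sin(3*x)/3 - 3*x*asin(2*x) - 3*sqrt(1 - 4*x^2)/2


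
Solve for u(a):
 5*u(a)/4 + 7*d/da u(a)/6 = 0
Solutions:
 u(a) = C1*exp(-15*a/14)


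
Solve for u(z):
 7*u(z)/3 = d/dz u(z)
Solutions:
 u(z) = C1*exp(7*z/3)


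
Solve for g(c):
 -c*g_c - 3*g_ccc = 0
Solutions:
 g(c) = C1 + Integral(C2*airyai(-3^(2/3)*c/3) + C3*airybi(-3^(2/3)*c/3), c)


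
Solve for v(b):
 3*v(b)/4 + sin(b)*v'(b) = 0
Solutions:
 v(b) = C1*(cos(b) + 1)^(3/8)/(cos(b) - 1)^(3/8)


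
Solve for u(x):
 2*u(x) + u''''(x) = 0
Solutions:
 u(x) = (C1*sin(2^(3/4)*x/2) + C2*cos(2^(3/4)*x/2))*exp(-2^(3/4)*x/2) + (C3*sin(2^(3/4)*x/2) + C4*cos(2^(3/4)*x/2))*exp(2^(3/4)*x/2)


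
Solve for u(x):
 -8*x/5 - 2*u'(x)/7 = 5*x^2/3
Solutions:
 u(x) = C1 - 35*x^3/18 - 14*x^2/5


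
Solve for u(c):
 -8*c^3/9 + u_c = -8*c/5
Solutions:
 u(c) = C1 + 2*c^4/9 - 4*c^2/5


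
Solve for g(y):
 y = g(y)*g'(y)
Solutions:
 g(y) = -sqrt(C1 + y^2)
 g(y) = sqrt(C1 + y^2)


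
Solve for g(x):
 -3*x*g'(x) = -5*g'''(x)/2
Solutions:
 g(x) = C1 + Integral(C2*airyai(5^(2/3)*6^(1/3)*x/5) + C3*airybi(5^(2/3)*6^(1/3)*x/5), x)
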